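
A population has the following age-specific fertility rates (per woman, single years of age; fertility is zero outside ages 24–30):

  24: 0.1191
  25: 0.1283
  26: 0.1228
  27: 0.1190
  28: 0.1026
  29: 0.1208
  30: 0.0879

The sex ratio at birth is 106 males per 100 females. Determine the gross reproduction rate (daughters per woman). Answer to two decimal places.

Proportion female at birth = 100 / (100 + 106) = 0.48544.
Sum of ASFRs = 0.1191 + 0.1283 + 0.1228 + 0.1190 + 0.1026 + 0.1208 + 0.0879 = 0.8005
TFR = 0.8005
GRR = 0.48544 × 0.8005 = 0.38859

0.39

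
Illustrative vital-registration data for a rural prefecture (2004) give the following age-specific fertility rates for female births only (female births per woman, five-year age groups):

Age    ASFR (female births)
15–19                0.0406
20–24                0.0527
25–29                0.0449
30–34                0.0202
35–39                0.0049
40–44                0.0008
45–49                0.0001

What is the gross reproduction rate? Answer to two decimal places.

0.82

Sum of female ASFRs = 0.0406 + 0.0527 + 0.0449 + 0.0202 + 0.0049 + 0.0008 + 0.0001 = 0.1642
GRR = 5 × 0.1642 = 0.821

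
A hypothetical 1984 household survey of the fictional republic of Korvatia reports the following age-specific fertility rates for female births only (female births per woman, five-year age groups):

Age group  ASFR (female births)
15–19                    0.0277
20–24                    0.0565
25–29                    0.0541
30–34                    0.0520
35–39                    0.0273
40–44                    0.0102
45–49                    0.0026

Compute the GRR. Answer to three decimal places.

Sum of female ASFRs = 0.0277 + 0.0565 + 0.0541 + 0.0520 + 0.0273 + 0.0102 + 0.0026 = 0.2304
GRR = 5 × 0.2304 = 1.152

1.152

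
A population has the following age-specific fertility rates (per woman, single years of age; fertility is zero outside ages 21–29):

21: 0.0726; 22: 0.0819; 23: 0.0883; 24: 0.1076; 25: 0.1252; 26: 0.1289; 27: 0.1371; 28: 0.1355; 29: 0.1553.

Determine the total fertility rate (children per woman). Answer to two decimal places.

1.03

Sum of ASFRs = 0.0726 + 0.0819 + 0.0883 + 0.1076 + 0.1252 + 0.1289 + 0.1371 + 0.1355 + 0.1553 = 1.0324
TFR = 1.0324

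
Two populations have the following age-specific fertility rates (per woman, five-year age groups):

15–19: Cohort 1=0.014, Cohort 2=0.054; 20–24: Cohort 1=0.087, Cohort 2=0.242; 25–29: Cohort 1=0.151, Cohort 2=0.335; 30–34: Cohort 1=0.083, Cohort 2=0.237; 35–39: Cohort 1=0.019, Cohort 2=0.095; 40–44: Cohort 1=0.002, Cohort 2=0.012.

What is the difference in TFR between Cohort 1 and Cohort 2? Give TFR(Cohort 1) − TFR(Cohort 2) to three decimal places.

Cohort 1:
  Sum of ASFRs = 0.014 + 0.087 + 0.151 + 0.083 + 0.019 + 0.002 = 0.356
  TFR = 5 × 0.356 = 1.78
Cohort 2:
  Sum of ASFRs = 0.054 + 0.242 + 0.335 + 0.237 + 0.095 + 0.012 = 0.975
  TFR = 5 × 0.975 = 4.875
Difference = 1.78 − 4.875 = -3.095

-3.095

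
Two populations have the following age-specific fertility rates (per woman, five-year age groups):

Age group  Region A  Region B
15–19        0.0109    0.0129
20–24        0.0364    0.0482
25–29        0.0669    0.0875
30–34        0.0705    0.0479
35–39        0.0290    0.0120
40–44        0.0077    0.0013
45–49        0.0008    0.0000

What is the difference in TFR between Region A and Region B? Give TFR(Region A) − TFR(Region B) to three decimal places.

0.062

Region A:
  Sum of ASFRs = 0.0109 + 0.0364 + 0.0669 + 0.0705 + 0.0290 + 0.0077 + 0.0008 = 0.2222
  TFR = 5 × 0.2222 = 1.111
Region B:
  Sum of ASFRs = 0.0129 + 0.0482 + 0.0875 + 0.0479 + 0.0120 + 0.0013 + 0.0000 = 0.2098
  TFR = 5 × 0.2098 = 1.049
Difference = 1.111 − 1.049 = 0.062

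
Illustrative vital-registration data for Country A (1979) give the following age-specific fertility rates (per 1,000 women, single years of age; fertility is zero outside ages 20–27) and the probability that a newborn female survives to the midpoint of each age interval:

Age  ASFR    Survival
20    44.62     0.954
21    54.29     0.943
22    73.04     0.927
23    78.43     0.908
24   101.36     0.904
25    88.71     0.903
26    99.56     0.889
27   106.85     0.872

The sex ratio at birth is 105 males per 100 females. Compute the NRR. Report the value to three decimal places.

Proportion female at birth = 100 / (100 + 105) = 0.48780.
Weighting each age-specific rate by interval width and survival:
  20: 1 × 44.62/1000 × 0.954 = 0.04257
  21: 1 × 54.29/1000 × 0.943 = 0.05120
  22: 1 × 73.04/1000 × 0.927 = 0.06771
  23: 1 × 78.43/1000 × 0.908 = 0.07121
  24: 1 × 101.36/1000 × 0.904 = 0.09163
  25: 1 × 88.71/1000 × 0.903 = 0.08011
  26: 1 × 99.56/1000 × 0.889 = 0.08851
  27: 1 × 106.85/1000 × 0.872 = 0.09317
Sum = 0.58611
NRR = 0.48780 × 0.58611 = 0.28590

0.286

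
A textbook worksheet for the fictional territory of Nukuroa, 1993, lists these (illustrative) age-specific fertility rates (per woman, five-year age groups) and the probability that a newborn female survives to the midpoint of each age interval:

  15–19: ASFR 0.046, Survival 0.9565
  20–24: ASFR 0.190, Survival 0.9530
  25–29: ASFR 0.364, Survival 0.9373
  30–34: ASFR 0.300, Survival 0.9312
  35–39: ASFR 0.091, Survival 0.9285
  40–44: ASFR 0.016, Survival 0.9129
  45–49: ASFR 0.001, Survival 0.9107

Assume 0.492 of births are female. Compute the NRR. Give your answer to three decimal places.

2.326

Proportion female at birth = 0.492.
Each age group contributes 5 × ASFR × survival:
  15–19: 5 × 0.046 × 0.9565 = 0.22000
  20–24: 5 × 0.190 × 0.9530 = 0.90535
  25–29: 5 × 0.364 × 0.9373 = 1.70589
  30–34: 5 × 0.300 × 0.9312 = 1.39680
  35–39: 5 × 0.091 × 0.9285 = 0.42247
  40–44: 5 × 0.016 × 0.9129 = 0.07303
  45–49: 5 × 0.001 × 0.9107 = 0.00455
Sum = 4.72809
NRR = 0.492 × 4.72809 = 2.32622
With NRR above 1 the population is above replacement fertility.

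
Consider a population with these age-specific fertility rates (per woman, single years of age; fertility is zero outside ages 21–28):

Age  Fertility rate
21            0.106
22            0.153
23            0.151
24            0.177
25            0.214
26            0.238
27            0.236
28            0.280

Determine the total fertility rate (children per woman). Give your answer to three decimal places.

1.555

Sum of ASFRs = 0.106 + 0.153 + 0.151 + 0.177 + 0.214 + 0.238 + 0.236 + 0.280 = 1.555
TFR = 1.555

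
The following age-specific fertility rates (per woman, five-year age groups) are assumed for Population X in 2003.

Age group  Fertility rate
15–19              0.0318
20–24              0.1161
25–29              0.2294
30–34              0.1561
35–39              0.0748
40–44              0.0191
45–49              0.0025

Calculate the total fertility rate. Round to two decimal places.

3.15

Sum of ASFRs = 0.0318 + 0.1161 + 0.2294 + 0.1561 + 0.0748 + 0.0191 + 0.0025 = 0.6298
TFR = 5 × 0.6298 = 3.149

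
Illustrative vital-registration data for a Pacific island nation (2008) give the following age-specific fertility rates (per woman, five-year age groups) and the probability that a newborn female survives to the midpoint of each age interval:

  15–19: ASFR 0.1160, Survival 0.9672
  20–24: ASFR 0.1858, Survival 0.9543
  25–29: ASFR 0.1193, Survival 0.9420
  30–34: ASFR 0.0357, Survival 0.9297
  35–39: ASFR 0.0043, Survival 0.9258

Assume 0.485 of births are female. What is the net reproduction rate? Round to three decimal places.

Proportion female at birth = 0.485.
Each age group contributes 5 × ASFR × survival:
  15–19: 5 × 0.1160 × 0.9672 = 0.56098
  20–24: 5 × 0.1858 × 0.9543 = 0.88654
  25–29: 5 × 0.1193 × 0.9420 = 0.56190
  30–34: 5 × 0.0357 × 0.9297 = 0.16595
  35–39: 5 × 0.0043 × 0.9258 = 0.01990
Sum = 2.19527
NRR = 0.485 × 2.19527 = 1.06471
An NRR exceeding 1 indicates intrinsic growth under these rates.

1.065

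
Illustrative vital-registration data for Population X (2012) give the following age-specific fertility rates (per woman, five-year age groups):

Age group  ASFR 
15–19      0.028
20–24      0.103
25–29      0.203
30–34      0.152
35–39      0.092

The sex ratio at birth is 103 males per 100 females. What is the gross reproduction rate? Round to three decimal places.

1.424

Proportion female at birth = 100 / (100 + 103) = 0.49261.
Sum of ASFRs = 0.028 + 0.103 + 0.203 + 0.152 + 0.092 = 0.578
TFR = 5 × 0.578 = 2.89
GRR = 0.49261 × 2.89 = 1.42364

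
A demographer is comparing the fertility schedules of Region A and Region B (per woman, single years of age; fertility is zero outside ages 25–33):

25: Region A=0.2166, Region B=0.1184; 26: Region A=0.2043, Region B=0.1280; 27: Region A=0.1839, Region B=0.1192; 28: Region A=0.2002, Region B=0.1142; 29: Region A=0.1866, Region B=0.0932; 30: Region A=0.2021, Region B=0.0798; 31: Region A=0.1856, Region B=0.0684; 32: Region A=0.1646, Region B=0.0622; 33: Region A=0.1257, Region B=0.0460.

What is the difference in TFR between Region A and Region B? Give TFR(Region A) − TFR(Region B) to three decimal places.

Region A:
  Sum of ASFRs = 0.2166 + 0.2043 + 0.1839 + 0.2002 + 0.1866 + 0.2021 + 0.1856 + 0.1646 + 0.1257 = 1.6696
  TFR = 1.6696
Region B:
  Sum of ASFRs = 0.1184 + 0.1280 + 0.1192 + 0.1142 + 0.0932 + 0.0798 + 0.0684 + 0.0622 + 0.0460 = 0.8294
  TFR = 0.8294
Difference = 1.6696 − 0.8294 = 0.8402

0.840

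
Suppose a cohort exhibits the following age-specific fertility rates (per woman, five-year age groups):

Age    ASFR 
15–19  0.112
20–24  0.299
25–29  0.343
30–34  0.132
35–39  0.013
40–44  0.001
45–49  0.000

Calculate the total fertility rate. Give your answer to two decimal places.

4.50

Sum of ASFRs = 0.112 + 0.299 + 0.343 + 0.132 + 0.013 + 0.001 + 0.000 = 0.900
TFR = 5 × 0.900 = 4.5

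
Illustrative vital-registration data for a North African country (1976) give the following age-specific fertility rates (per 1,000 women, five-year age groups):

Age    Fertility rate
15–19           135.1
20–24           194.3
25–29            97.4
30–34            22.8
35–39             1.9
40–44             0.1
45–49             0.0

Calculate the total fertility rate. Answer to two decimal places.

Sum of ASFRs = 135.1 + 194.3 + 97.4 + 22.8 + 1.9 + 0.1 + 0.0 = 451.6
TFR = 5 × 451.6 / 1000 = 2.258

2.26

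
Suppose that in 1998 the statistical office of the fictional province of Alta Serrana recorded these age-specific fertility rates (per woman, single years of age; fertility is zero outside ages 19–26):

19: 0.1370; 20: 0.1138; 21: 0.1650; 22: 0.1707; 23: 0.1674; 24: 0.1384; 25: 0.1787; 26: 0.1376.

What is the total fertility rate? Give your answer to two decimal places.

1.21

Sum of ASFRs = 0.1370 + 0.1138 + 0.1650 + 0.1707 + 0.1674 + 0.1384 + 0.1787 + 0.1376 = 1.2086
TFR = 1.2086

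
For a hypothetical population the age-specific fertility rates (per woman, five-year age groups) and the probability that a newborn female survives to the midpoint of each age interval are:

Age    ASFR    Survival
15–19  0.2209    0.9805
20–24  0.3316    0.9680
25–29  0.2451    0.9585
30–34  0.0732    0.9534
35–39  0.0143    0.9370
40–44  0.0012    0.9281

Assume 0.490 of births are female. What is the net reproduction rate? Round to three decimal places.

Proportion female at birth = 0.490.
Weighting each age-specific rate by interval width and survival:
  15–19: 5 × 0.2209 × 0.9805 = 1.08296
  20–24: 5 × 0.3316 × 0.9680 = 1.60494
  25–29: 5 × 0.2451 × 0.9585 = 1.17464
  30–34: 5 × 0.0732 × 0.9534 = 0.34894
  35–39: 5 × 0.0143 × 0.9370 = 0.06700
  40–44: 5 × 0.0012 × 0.9281 = 0.00557
Sum = 4.28405
NRR = 0.490 × 4.28405 = 2.09918

2.099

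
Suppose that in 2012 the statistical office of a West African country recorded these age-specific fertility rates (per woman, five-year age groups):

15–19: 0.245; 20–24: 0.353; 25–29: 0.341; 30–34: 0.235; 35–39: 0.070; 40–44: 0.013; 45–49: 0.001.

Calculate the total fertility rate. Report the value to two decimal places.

6.29

Sum of ASFRs = 0.245 + 0.353 + 0.341 + 0.235 + 0.070 + 0.013 + 0.001 = 1.258
TFR = 5 × 1.258 = 6.29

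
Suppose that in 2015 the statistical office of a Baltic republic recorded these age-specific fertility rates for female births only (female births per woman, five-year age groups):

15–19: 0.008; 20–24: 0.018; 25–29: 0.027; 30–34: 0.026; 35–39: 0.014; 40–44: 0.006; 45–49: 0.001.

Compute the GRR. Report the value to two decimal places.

0.50

Sum of female ASFRs = 0.008 + 0.018 + 0.027 + 0.026 + 0.014 + 0.006 + 0.001 = 0.100
GRR = 5 × 0.100 = 0.5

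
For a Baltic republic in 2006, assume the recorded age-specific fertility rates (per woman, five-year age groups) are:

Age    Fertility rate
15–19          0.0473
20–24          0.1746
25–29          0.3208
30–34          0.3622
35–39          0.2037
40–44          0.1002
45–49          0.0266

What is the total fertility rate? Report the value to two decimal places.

Sum of ASFRs = 0.0473 + 0.1746 + 0.3208 + 0.3622 + 0.2037 + 0.1002 + 0.0266 = 1.2354
TFR = 5 × 1.2354 = 6.177

6.18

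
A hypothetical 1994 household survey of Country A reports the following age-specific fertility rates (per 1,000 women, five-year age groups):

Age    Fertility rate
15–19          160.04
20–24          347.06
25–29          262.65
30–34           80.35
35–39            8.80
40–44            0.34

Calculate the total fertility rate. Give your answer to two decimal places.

Sum of ASFRs = 160.04 + 347.06 + 262.65 + 80.35 + 8.80 + 0.34 = 859.24
TFR = 5 × 859.24 / 1000 = 4.2962

4.30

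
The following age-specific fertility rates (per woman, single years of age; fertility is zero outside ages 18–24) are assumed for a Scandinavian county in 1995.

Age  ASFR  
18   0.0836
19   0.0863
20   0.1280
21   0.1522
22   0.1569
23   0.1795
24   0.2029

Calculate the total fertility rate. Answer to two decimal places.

0.99

Sum of ASFRs = 0.0836 + 0.0863 + 0.1280 + 0.1522 + 0.1569 + 0.1795 + 0.2029 = 0.9894
TFR = 0.9894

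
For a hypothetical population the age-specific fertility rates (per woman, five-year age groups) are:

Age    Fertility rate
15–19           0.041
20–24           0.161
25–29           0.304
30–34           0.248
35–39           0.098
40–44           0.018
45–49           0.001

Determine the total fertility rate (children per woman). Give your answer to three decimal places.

4.355

Sum of ASFRs = 0.041 + 0.161 + 0.304 + 0.248 + 0.098 + 0.018 + 0.001 = 0.871
TFR = 5 × 0.871 = 4.355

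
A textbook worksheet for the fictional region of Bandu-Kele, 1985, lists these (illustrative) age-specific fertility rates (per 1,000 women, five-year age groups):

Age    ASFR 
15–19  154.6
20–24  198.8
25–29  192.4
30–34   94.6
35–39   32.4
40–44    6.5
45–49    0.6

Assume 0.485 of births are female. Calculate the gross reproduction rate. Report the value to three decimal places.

1.649

Proportion female at birth = 0.485.
Sum of ASFRs = 154.6 + 198.8 + 192.4 + 94.6 + 32.4 + 6.5 + 0.6 = 679.9
TFR = 5 × 679.9 / 1000 = 3.3995
GRR = 0.485 × 3.3995 = 1.64876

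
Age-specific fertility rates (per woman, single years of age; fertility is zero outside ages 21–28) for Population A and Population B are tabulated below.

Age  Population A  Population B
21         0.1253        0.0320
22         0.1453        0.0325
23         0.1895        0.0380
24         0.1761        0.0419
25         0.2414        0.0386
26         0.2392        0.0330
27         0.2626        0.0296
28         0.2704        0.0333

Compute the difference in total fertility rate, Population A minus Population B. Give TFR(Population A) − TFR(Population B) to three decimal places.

Population A:
  Sum of ASFRs = 0.1253 + 0.1453 + 0.1895 + 0.1761 + 0.2414 + 0.2392 + 0.2626 + 0.2704 = 1.6498
  TFR = 1.6498
Population B:
  Sum of ASFRs = 0.0320 + 0.0325 + 0.0380 + 0.0419 + 0.0386 + 0.0330 + 0.0296 + 0.0333 = 0.2789
  TFR = 0.2789
Difference = 1.6498 − 0.2789 = 1.3709

1.371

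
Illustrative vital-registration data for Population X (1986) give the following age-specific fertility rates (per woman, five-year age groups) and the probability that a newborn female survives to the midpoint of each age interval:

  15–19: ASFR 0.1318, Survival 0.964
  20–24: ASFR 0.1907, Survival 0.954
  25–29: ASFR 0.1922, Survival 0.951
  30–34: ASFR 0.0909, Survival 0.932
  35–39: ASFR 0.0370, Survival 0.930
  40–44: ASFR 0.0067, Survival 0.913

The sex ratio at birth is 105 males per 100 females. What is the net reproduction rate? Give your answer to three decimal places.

1.505

Proportion female at birth = 100 / (100 + 105) = 0.48780.
Each age group contributes 5 × ASFR × survival:
  15–19: 5 × 0.1318 × 0.964 = 0.63528
  20–24: 5 × 0.1907 × 0.954 = 0.90964
  25–29: 5 × 0.1922 × 0.951 = 0.91391
  30–34: 5 × 0.0909 × 0.932 = 0.42359
  35–39: 5 × 0.0370 × 0.930 = 0.17205
  40–44: 5 × 0.0067 × 0.913 = 0.03059
Sum = 3.08506
NRR = 0.48780 × 3.08506 = 1.50489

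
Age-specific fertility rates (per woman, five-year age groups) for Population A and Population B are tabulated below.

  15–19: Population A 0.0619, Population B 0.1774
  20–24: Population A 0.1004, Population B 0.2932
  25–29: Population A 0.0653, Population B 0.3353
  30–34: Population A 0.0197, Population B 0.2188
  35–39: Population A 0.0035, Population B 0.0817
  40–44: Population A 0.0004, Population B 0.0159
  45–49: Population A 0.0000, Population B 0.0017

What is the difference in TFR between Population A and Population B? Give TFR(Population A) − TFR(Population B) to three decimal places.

Population A:
  Sum of ASFRs = 0.0619 + 0.1004 + 0.0653 + 0.0197 + 0.0035 + 0.0004 + 0.0000 = 0.2512
  TFR = 5 × 0.2512 = 1.256
Population B:
  Sum of ASFRs = 0.1774 + 0.2932 + 0.3353 + 0.2188 + 0.0817 + 0.0159 + 0.0017 = 1.1240
  TFR = 5 × 1.1240 = 5.62
Difference = 1.256 − 5.62 = -4.364

-4.364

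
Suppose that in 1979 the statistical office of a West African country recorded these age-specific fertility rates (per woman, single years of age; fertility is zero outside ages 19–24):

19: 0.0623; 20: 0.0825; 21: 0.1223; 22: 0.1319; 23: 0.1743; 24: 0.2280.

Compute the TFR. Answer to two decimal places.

0.80

Sum of ASFRs = 0.0623 + 0.0825 + 0.1223 + 0.1319 + 0.1743 + 0.2280 = 0.8013
TFR = 0.8013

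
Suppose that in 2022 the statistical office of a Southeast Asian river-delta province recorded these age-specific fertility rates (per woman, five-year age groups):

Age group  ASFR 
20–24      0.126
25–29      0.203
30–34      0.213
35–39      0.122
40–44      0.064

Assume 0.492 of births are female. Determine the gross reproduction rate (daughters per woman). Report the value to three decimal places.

Proportion female at birth = 0.492.
Sum of ASFRs = 0.126 + 0.203 + 0.213 + 0.122 + 0.064 = 0.728
TFR = 5 × 0.728 = 3.64
GRR = 0.492 × 3.64 = 1.79088

1.791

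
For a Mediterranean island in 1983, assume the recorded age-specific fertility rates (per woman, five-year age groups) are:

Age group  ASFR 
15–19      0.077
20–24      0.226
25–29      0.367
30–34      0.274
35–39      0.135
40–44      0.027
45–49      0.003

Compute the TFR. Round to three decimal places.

5.545

Sum of ASFRs = 0.077 + 0.226 + 0.367 + 0.274 + 0.135 + 0.027 + 0.003 = 1.109
TFR = 5 × 1.109 = 5.545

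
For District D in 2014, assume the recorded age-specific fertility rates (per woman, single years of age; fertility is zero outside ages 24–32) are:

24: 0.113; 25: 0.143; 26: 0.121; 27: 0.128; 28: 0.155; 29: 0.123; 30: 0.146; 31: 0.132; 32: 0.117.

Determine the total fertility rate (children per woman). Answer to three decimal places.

Sum of ASFRs = 0.113 + 0.143 + 0.121 + 0.128 + 0.155 + 0.123 + 0.146 + 0.132 + 0.117 = 1.178
TFR = 1.178

1.178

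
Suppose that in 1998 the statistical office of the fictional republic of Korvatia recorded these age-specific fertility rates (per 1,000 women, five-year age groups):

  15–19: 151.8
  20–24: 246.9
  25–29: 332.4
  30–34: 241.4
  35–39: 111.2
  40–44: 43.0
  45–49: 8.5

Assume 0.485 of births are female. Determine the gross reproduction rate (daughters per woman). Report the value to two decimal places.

Proportion female at birth = 0.485.
Sum of ASFRs = 151.8 + 246.9 + 332.4 + 241.4 + 111.2 + 43.0 + 8.5 = 1135.2
TFR = 5 × 1135.2 / 1000 = 5.676
GRR = 0.485 × 5.676 = 2.75286

2.75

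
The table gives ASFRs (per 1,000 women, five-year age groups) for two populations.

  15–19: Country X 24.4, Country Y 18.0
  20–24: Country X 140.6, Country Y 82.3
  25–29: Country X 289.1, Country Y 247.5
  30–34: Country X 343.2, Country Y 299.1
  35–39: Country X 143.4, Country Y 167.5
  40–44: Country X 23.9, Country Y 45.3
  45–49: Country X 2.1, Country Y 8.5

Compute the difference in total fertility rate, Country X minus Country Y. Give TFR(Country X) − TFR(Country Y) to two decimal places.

0.49

Country X:
  Sum of ASFRs = 24.4 + 140.6 + 289.1 + 343.2 + 143.4 + 23.9 + 2.1 = 966.7
  TFR = 5 × 966.7 / 1000 = 4.8335
Country Y:
  Sum of ASFRs = 18.0 + 82.3 + 247.5 + 299.1 + 167.5 + 45.3 + 8.5 = 868.2
  TFR = 5 × 868.2 / 1000 = 4.341
Difference = 4.8335 − 4.341 = 0.4925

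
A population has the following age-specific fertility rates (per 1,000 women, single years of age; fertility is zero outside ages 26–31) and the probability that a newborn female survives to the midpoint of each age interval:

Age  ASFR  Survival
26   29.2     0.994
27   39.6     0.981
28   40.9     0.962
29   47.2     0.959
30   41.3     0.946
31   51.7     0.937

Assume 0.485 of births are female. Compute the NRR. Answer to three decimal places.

0.116

Proportion female at birth = 0.485.
Per-age-group product (1 × ASFR × survival probability):
  26: 1 × 29.2/1000 × 0.994 = 0.02902
  27: 1 × 39.6/1000 × 0.981 = 0.03885
  28: 1 × 40.9/1000 × 0.962 = 0.03935
  29: 1 × 47.2/1000 × 0.959 = 0.04526
  30: 1 × 41.3/1000 × 0.946 = 0.03907
  31: 1 × 51.7/1000 × 0.937 = 0.04844
Sum = 0.23999
NRR = 0.485 × 0.23999 = 0.11640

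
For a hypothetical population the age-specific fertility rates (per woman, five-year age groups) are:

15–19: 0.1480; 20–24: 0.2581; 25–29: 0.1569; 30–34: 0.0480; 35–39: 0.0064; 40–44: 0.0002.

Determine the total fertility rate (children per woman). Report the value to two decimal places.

3.09

Sum of ASFRs = 0.1480 + 0.2581 + 0.1569 + 0.0480 + 0.0064 + 0.0002 = 0.6176
TFR = 5 × 0.6176 = 3.088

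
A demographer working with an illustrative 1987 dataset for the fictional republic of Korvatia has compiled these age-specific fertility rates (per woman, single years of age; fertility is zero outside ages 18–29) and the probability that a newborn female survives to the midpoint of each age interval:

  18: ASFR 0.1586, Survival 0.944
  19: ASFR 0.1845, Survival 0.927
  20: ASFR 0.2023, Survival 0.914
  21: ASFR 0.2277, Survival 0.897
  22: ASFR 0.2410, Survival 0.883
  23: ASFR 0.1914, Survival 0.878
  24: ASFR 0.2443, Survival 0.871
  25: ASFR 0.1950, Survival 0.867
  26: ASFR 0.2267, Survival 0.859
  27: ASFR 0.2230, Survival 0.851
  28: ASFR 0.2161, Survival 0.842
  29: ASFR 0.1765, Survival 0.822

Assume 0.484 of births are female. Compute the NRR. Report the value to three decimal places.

Proportion female at birth = 0.484.
Each age group contributes 1 × ASFR × survival:
  18: 1 × 0.1586 × 0.944 = 0.14972
  19: 1 × 0.1845 × 0.927 = 0.17103
  20: 1 × 0.2023 × 0.914 = 0.18490
  21: 1 × 0.2277 × 0.897 = 0.20425
  22: 1 × 0.2410 × 0.883 = 0.21280
  23: 1 × 0.1914 × 0.878 = 0.16805
  24: 1 × 0.2443 × 0.871 = 0.21279
  25: 1 × 0.1950 × 0.867 = 0.16907
  26: 1 × 0.2267 × 0.859 = 0.19474
  27: 1 × 0.2230 × 0.851 = 0.18977
  28: 1 × 0.2161 × 0.842 = 0.18196
  29: 1 × 0.1765 × 0.822 = 0.14508
Sum = 2.18416
NRR = 0.484 × 2.18416 = 1.05713
NRR > 1, so each generation more than replaces itself.

1.057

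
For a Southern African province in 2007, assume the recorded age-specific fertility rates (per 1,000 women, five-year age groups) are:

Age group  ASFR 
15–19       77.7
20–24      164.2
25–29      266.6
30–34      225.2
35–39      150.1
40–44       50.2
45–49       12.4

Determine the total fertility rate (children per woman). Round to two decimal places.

Sum of ASFRs = 77.7 + 164.2 + 266.6 + 225.2 + 150.1 + 50.2 + 12.4 = 946.4
TFR = 5 × 946.4 / 1000 = 4.732

4.73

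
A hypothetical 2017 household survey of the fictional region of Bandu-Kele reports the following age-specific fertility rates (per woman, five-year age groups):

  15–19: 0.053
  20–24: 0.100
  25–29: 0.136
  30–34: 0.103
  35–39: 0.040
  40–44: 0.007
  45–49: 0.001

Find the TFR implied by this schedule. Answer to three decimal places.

2.200

Sum of ASFRs = 0.053 + 0.100 + 0.136 + 0.103 + 0.040 + 0.007 + 0.001 = 0.440
TFR = 5 × 0.440 = 2.2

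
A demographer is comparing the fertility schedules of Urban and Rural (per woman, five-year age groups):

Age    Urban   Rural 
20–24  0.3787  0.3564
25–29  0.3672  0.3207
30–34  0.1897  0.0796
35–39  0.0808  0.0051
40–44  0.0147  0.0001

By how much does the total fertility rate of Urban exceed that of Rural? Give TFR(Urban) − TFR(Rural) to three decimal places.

1.346

Urban:
  Sum of ASFRs = 0.3787 + 0.3672 + 0.1897 + 0.0808 + 0.0147 = 1.0311
  TFR = 5 × 1.0311 = 5.1555
Rural:
  Sum of ASFRs = 0.3564 + 0.3207 + 0.0796 + 0.0051 + 0.0001 = 0.7619
  TFR = 5 × 0.7619 = 3.8095
Difference = 5.1555 − 3.8095 = 1.346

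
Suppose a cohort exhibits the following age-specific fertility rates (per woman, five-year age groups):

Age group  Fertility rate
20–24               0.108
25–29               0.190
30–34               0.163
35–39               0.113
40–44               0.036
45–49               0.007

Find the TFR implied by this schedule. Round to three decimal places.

3.085

Sum of ASFRs = 0.108 + 0.190 + 0.163 + 0.113 + 0.036 + 0.007 = 0.617
TFR = 5 × 0.617 = 3.085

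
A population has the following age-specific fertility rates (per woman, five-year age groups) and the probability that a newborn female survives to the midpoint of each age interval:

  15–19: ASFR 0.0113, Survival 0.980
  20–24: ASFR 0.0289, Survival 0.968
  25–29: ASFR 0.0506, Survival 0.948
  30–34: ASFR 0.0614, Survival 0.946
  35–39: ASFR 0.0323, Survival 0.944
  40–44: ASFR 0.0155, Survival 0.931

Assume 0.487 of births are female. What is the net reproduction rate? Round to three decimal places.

0.463

Proportion female at birth = 0.487.
Each age group contributes 5 × ASFR × survival:
  15–19: 5 × 0.0113 × 0.980 = 0.05537
  20–24: 5 × 0.0289 × 0.968 = 0.13988
  25–29: 5 × 0.0506 × 0.948 = 0.23984
  30–34: 5 × 0.0614 × 0.946 = 0.29042
  35–39: 5 × 0.0323 × 0.944 = 0.15246
  40–44: 5 × 0.0155 × 0.931 = 0.07215
Sum = 0.95012
NRR = 0.487 × 0.95012 = 0.46271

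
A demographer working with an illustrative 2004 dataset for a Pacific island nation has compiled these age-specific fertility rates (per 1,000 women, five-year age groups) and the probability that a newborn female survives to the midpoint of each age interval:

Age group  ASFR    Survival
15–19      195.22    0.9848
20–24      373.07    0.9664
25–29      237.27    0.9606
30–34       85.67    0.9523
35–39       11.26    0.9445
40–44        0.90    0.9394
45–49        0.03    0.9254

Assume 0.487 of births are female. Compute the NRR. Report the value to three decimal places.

2.128

Proportion female at birth = 0.487.
Weighting each age-specific rate by interval width and survival:
  15–19: 5 × 195.22/1000 × 0.9848 = 0.96126
  20–24: 5 × 373.07/1000 × 0.9664 = 1.80267
  25–29: 5 × 237.27/1000 × 0.9606 = 1.13961
  30–34: 5 × 85.67/1000 × 0.9523 = 0.40792
  35–39: 5 × 11.26/1000 × 0.9445 = 0.05318
  40–44: 5 × 0.90/1000 × 0.9394 = 0.00423
  45–49: 5 × 0.03/1000 × 0.9254 = 0.00014
Sum = 4.36901
NRR = 0.487 × 4.36901 = 2.12771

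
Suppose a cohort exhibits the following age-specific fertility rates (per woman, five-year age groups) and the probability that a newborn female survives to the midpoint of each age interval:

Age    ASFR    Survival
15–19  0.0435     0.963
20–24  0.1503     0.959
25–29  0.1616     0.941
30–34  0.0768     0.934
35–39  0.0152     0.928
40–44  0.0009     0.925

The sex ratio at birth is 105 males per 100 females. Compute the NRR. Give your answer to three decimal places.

1.036

Proportion female at birth = 100 / (100 + 105) = 0.48780.
Survival-weighted fertility by age (5·fₓ·Sₓ):
  15–19: 5 × 0.0435 × 0.963 = 0.20945
  20–24: 5 × 0.1503 × 0.959 = 0.72069
  25–29: 5 × 0.1616 × 0.941 = 0.76033
  30–34: 5 × 0.0768 × 0.934 = 0.35866
  35–39: 5 × 0.0152 × 0.928 = 0.07053
  40–44: 5 × 0.0009 × 0.925 = 0.00416
Sum = 2.12382
NRR = 0.48780 × 2.12382 = 1.03600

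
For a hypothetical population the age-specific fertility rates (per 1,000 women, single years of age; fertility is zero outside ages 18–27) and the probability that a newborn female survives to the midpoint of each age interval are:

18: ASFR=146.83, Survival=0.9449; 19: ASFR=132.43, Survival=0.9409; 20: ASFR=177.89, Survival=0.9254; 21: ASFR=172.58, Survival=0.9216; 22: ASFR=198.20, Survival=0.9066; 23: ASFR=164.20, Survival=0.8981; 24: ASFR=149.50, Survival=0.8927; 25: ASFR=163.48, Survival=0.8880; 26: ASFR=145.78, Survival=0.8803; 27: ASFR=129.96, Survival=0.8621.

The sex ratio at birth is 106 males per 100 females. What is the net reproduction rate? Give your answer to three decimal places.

Proportion female at birth = 100 / (100 + 106) = 0.48544.
Weighting each age-specific rate by interval width and survival:
  18: 1 × 146.83/1000 × 0.9449 = 0.13874
  19: 1 × 132.43/1000 × 0.9409 = 0.12460
  20: 1 × 177.89/1000 × 0.9254 = 0.16462
  21: 1 × 172.58/1000 × 0.9216 = 0.15905
  22: 1 × 198.20/1000 × 0.9066 = 0.17969
  23: 1 × 164.20/1000 × 0.8981 = 0.14747
  24: 1 × 149.50/1000 × 0.8927 = 0.13346
  25: 1 × 163.48/1000 × 0.8880 = 0.14517
  26: 1 × 145.78/1000 × 0.8803 = 0.12833
  27: 1 × 129.96/1000 × 0.8621 = 0.11204
Sum = 1.43317
NRR = 0.48544 × 1.43317 = 0.69572

0.696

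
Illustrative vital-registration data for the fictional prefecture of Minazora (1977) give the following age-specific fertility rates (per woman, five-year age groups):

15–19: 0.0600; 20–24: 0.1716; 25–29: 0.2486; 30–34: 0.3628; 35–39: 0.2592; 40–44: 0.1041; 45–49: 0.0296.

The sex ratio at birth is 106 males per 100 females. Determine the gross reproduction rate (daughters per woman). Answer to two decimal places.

Proportion female at birth = 100 / (100 + 106) = 0.48544.
Sum of ASFRs = 0.0600 + 0.1716 + 0.2486 + 0.3628 + 0.2592 + 0.1041 + 0.0296 = 1.2359
TFR = 5 × 1.2359 = 6.1795
GRR = 0.48544 × 6.1795 = 2.99978

3.00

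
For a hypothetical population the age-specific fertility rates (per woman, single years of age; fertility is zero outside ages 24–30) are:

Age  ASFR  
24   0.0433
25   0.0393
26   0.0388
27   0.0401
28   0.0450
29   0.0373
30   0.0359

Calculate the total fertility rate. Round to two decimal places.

0.28

Sum of ASFRs = 0.0433 + 0.0393 + 0.0388 + 0.0401 + 0.0450 + 0.0373 + 0.0359 = 0.2797
TFR = 0.2797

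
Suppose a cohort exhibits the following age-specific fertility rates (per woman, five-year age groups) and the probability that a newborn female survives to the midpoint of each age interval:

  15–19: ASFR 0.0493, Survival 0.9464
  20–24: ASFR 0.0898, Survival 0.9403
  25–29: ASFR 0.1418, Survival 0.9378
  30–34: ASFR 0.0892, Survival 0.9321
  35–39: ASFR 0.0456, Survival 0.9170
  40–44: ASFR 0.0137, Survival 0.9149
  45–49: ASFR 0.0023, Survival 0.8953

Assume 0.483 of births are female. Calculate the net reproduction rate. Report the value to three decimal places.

0.975

Proportion female at birth = 0.483.
Each age group contributes 5 × ASFR × survival:
  15–19: 5 × 0.0493 × 0.9464 = 0.23329
  20–24: 5 × 0.0898 × 0.9403 = 0.42219
  25–29: 5 × 0.1418 × 0.9378 = 0.66490
  30–34: 5 × 0.0892 × 0.9321 = 0.41572
  35–39: 5 × 0.0456 × 0.9170 = 0.20908
  40–44: 5 × 0.0137 × 0.9149 = 0.06267
  45–49: 5 × 0.0023 × 0.8953 = 0.01030
Sum = 2.01815
NRR = 0.483 × 2.01815 = 0.97477
NRR < 1, so the cohort does not fully replace itself.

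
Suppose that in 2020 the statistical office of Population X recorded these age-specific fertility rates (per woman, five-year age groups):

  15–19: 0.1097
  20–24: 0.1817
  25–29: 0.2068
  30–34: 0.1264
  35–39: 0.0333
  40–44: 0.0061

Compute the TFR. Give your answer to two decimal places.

3.32

Sum of ASFRs = 0.1097 + 0.1817 + 0.2068 + 0.1264 + 0.0333 + 0.0061 = 0.6640
TFR = 5 × 0.6640 = 3.32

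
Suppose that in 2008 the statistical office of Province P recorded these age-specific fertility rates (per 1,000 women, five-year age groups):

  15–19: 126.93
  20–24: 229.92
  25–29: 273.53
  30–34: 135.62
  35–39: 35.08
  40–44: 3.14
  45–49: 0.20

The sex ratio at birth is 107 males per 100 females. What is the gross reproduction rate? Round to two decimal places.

1.94

Proportion female at birth = 100 / (100 + 107) = 0.48309.
Sum of ASFRs = 126.93 + 229.92 + 273.53 + 135.62 + 35.08 + 3.14 + 0.20 = 804.42
TFR = 5 × 804.42 / 1000 = 4.0221
GRR = 0.48309 × 4.0221 = 1.94304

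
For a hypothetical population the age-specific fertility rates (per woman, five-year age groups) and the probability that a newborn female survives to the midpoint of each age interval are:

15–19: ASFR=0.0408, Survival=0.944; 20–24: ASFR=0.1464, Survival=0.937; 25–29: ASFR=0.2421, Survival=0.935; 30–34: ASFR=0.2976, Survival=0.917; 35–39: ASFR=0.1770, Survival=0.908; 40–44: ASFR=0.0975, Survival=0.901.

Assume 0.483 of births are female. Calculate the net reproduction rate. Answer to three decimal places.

2.230

Proportion female at birth = 0.483.
Weighting each age-specific rate by interval width and survival:
  15–19: 5 × 0.0408 × 0.944 = 0.19258
  20–24: 5 × 0.1464 × 0.937 = 0.68588
  25–29: 5 × 0.2421 × 0.935 = 1.13182
  30–34: 5 × 0.2976 × 0.917 = 1.36450
  35–39: 5 × 0.1770 × 0.908 = 0.80358
  40–44: 5 × 0.0975 × 0.901 = 0.43924
Sum = 4.61760
NRR = 0.483 × 4.61760 = 2.23030
NRR > 1, so each generation more than replaces itself.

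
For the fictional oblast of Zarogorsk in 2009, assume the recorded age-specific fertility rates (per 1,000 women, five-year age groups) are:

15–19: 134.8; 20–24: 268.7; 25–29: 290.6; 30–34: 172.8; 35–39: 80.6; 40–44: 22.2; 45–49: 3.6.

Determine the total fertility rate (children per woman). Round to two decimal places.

4.87

Sum of ASFRs = 134.8 + 268.7 + 290.6 + 172.8 + 80.6 + 22.2 + 3.6 = 973.3
TFR = 5 × 973.3 / 1000 = 4.8665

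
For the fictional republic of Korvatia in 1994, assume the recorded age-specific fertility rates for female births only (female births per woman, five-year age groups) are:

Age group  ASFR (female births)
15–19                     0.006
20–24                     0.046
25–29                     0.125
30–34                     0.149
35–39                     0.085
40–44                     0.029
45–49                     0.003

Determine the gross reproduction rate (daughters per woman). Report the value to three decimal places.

Sum of female ASFRs = 0.006 + 0.046 + 0.125 + 0.149 + 0.085 + 0.029 + 0.003 = 0.443
GRR = 5 × 0.443 = 2.215

2.215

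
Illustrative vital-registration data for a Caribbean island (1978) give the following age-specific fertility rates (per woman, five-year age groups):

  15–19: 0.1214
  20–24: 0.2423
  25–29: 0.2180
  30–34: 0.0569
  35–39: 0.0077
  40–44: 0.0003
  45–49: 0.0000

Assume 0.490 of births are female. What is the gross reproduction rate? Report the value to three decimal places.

Proportion female at birth = 0.490.
Sum of ASFRs = 0.1214 + 0.2423 + 0.2180 + 0.0569 + 0.0077 + 0.0003 + 0.0000 = 0.6466
TFR = 5 × 0.6466 = 3.233
GRR = 0.490 × 3.233 = 1.58417

1.584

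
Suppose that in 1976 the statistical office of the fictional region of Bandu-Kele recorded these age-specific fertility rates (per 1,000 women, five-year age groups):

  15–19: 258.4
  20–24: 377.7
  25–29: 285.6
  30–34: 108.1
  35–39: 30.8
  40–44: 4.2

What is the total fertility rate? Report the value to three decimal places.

Sum of ASFRs = 258.4 + 377.7 + 285.6 + 108.1 + 30.8 + 4.2 = 1064.8
TFR = 5 × 1064.8 / 1000 = 5.324

5.324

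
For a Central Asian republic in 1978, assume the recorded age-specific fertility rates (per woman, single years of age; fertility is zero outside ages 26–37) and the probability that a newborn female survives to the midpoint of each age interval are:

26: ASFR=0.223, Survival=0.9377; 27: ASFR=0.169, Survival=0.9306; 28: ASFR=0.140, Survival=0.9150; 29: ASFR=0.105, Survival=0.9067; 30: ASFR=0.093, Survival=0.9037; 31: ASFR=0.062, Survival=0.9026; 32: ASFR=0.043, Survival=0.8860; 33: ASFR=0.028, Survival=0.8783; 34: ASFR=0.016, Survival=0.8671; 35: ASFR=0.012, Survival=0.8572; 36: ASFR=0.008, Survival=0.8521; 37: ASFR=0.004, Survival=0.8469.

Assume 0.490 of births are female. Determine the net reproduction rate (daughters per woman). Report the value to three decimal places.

Proportion female at birth = 0.490.
Per-age-group product (1 × ASFR × survival probability):
  26: 1 × 0.223 × 0.9377 = 0.20911
  27: 1 × 0.169 × 0.9306 = 0.15727
  28: 1 × 0.140 × 0.9150 = 0.12810
  29: 1 × 0.105 × 0.9067 = 0.09520
  30: 1 × 0.093 × 0.9037 = 0.08404
  31: 1 × 0.062 × 0.9026 = 0.05596
  32: 1 × 0.043 × 0.8860 = 0.03810
  33: 1 × 0.028 × 0.8783 = 0.02459
  34: 1 × 0.016 × 0.8671 = 0.01387
  35: 1 × 0.012 × 0.8572 = 0.01029
  36: 1 × 0.008 × 0.8521 = 0.00682
  37: 1 × 0.004 × 0.8469 = 0.00339
Sum = 0.82674
NRR = 0.490 × 0.82674 = 0.40510

0.405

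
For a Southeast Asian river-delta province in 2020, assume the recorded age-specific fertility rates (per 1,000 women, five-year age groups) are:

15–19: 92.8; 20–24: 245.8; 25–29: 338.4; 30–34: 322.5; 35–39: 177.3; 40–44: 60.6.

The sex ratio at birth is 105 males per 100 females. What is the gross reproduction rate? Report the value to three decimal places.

3.018

Proportion female at birth = 100 / (100 + 105) = 0.48780.
Sum of ASFRs = 92.8 + 245.8 + 338.4 + 322.5 + 177.3 + 60.6 = 1237.4
TFR = 5 × 1237.4 / 1000 = 6.187
GRR = 0.48780 × 6.187 = 3.01802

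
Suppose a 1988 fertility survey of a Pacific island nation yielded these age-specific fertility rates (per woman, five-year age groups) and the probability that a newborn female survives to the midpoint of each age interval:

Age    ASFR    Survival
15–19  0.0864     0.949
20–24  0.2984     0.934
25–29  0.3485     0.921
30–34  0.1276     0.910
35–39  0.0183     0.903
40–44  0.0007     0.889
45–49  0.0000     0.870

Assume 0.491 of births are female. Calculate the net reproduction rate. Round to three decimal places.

Proportion female at birth = 0.491.
Weighting each age-specific rate by interval width and survival:
  15–19: 5 × 0.0864 × 0.949 = 0.40997
  20–24: 5 × 0.2984 × 0.934 = 1.39353
  25–29: 5 × 0.3485 × 0.921 = 1.60484
  30–34: 5 × 0.1276 × 0.910 = 0.58058
  35–39: 5 × 0.0183 × 0.903 = 0.08262
  40–44: 5 × 0.0007 × 0.889 = 0.00311
  45–49: 5 × 0.0000 × 0.870 = 0.00000
Sum = 4.07465
NRR = 0.491 × 4.07465 = 2.00065

2.001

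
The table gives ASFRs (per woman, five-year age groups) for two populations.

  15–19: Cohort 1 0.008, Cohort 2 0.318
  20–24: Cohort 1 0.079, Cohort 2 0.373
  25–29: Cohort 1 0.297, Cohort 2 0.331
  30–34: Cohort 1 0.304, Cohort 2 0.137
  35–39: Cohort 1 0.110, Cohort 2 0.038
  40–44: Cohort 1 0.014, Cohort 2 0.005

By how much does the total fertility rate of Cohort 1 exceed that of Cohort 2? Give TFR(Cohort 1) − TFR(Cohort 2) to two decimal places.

-1.95

Cohort 1:
  Sum of ASFRs = 0.008 + 0.079 + 0.297 + 0.304 + 0.110 + 0.014 = 0.812
  TFR = 5 × 0.812 = 4.06
Cohort 2:
  Sum of ASFRs = 0.318 + 0.373 + 0.331 + 0.137 + 0.038 + 0.005 = 1.202
  TFR = 5 × 1.202 = 6.01
Difference = 4.06 − 6.01 = -1.95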